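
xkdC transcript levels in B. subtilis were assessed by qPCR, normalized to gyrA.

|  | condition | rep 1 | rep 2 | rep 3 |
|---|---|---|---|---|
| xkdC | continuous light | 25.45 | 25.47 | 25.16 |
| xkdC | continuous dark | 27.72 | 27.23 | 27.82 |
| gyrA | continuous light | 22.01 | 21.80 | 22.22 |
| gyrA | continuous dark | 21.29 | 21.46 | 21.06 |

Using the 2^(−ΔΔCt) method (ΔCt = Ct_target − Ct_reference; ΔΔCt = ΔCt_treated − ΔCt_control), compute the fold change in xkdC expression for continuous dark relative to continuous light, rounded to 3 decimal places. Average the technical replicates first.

0.128

Mean Ct: xkdC continuous light 25.360; xkdC continuous dark 27.590; gyrA continuous light 22.010; gyrA continuous dark 21.270
ΔCt(continuous light) = 25.360 − 22.010 = 3.350
ΔCt(continuous dark) = 27.590 − 21.270 = 6.320
ΔΔCt = 6.320 − 3.350 = 2.970
Fold change = 2^(−2.970) = 0.1276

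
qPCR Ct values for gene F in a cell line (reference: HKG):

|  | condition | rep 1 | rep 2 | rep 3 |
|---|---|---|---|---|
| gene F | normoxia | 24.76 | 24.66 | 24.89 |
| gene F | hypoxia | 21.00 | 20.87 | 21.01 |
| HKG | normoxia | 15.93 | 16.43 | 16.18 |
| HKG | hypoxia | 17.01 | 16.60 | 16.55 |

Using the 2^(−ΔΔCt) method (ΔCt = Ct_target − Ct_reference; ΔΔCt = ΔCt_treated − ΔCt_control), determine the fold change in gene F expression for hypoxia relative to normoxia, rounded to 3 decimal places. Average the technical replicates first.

20.393

Mean Ct: gene F normoxia 24.770; gene F hypoxia 20.960; HKG normoxia 16.180; HKG hypoxia 16.720
ΔCt(normoxia) = 24.770 − 16.180 = 8.590
ΔCt(hypoxia) = 20.960 − 16.720 = 4.240
ΔΔCt = 4.240 − 8.590 = -4.350
Fold change = 2^(−(-4.350)) = 2^4.350 = 20.3930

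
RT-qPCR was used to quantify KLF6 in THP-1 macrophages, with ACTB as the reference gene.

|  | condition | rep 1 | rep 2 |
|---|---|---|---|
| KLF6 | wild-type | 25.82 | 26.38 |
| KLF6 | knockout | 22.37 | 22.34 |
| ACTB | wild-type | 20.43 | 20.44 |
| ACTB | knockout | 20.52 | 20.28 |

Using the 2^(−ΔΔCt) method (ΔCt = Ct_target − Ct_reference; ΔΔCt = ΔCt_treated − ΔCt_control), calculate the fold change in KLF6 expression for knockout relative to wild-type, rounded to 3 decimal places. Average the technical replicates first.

13.086

Mean Ct: KLF6 wild-type 26.100; KLF6 knockout 22.355; ACTB wild-type 20.435; ACTB knockout 20.400
ΔCt(wild-type) = 26.100 − 20.435 = 5.665
ΔCt(knockout) = 22.355 − 20.400 = 1.955
ΔΔCt = 1.955 − 5.665 = -3.710
Fold change = 2^(−(-3.710)) = 2^3.710 = 13.0864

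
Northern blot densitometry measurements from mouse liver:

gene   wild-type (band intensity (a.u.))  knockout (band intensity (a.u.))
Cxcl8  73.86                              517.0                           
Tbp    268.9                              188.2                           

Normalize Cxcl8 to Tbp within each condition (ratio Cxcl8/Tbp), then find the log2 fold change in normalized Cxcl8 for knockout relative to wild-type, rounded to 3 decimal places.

Cxcl8/Tbp (wild-type) = 73.86 / 268.9 = 0.27467
Cxcl8/Tbp (knockout) = 517.0 / 188.2 = 2.7471
Fold change = 2.7471 / 0.27467 = 10.0012
log2(10.0012) = 3.3221

3.322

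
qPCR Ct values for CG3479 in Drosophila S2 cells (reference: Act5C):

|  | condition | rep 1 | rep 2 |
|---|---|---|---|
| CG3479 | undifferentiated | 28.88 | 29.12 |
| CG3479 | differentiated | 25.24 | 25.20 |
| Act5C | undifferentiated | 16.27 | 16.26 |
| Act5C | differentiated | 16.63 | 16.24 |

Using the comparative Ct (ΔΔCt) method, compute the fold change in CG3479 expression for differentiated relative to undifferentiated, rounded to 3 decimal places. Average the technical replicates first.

Mean Ct: CG3479 undifferentiated 29.000; CG3479 differentiated 25.220; Act5C undifferentiated 16.265; Act5C differentiated 16.435
ΔCt(undifferentiated) = 29.000 − 16.265 = 12.735
ΔCt(differentiated) = 25.220 − 16.435 = 8.785
ΔΔCt = 8.785 − 12.735 = -3.950
Fold change = 2^(−(-3.950)) = 2^3.950 = 15.4550

15.455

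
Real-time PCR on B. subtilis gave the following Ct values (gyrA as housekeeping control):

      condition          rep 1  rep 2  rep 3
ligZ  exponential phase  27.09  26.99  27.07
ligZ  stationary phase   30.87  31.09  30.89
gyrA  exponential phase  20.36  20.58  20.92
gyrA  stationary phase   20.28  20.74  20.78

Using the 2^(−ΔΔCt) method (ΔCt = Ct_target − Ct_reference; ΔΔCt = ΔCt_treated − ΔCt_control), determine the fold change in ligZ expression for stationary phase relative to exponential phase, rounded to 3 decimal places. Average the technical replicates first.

Mean Ct: ligZ exponential phase 27.050; ligZ stationary phase 30.950; gyrA exponential phase 20.620; gyrA stationary phase 20.600
ΔCt(exponential phase) = 27.050 − 20.620 = 6.430
ΔCt(stationary phase) = 30.950 − 20.600 = 10.350
ΔΔCt = 10.350 − 6.430 = 3.920
Fold change = 2^(−3.920) = 0.0661

0.066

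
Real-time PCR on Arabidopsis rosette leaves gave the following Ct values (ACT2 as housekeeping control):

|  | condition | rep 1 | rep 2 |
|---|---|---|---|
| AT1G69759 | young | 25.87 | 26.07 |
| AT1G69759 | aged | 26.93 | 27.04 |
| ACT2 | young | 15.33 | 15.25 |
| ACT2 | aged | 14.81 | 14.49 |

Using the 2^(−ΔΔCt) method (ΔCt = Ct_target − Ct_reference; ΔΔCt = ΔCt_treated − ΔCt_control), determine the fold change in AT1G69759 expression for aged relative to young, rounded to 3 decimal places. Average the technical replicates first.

0.318

Mean Ct: AT1G69759 young 25.970; AT1G69759 aged 26.985; ACT2 young 15.290; ACT2 aged 14.650
ΔCt(young) = 25.970 − 15.290 = 10.680
ΔCt(aged) = 26.985 − 14.650 = 12.335
ΔΔCt = 12.335 − 10.680 = 1.655
Fold change = 2^(−1.655) = 0.3175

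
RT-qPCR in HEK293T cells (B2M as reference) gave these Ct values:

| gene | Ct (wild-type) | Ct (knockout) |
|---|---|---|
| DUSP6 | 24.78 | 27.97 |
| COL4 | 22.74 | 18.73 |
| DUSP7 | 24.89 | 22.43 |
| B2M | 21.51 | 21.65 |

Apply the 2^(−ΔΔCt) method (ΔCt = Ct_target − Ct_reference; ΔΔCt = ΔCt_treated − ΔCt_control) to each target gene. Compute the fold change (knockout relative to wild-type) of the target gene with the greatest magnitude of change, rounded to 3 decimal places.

17.753

DUSP6: ΔΔCt = (27.97−21.65) − (24.78−21.51) = 6.32 − 3.27 = 3.05; fold change = 2^-3.05 = 0.121
COL4: ΔΔCt = (18.73−21.65) − (22.74−21.51) = -2.92 − 1.23 = -4.15; fold change = 2^4.15 = 17.753
DUSP7: ΔΔCt = (22.43−21.65) − (24.89−21.51) = 0.78 − 3.38 = -2.60; fold change = 2^2.60 = 6.063
COL4 has the largest |ΔΔCt| = 4.15.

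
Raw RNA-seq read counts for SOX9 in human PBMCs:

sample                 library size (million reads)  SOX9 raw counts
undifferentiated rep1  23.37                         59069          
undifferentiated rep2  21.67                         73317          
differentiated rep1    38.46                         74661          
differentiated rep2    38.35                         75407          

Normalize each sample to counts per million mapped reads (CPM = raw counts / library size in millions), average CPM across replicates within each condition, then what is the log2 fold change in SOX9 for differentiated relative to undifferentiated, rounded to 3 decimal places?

CPM(undifferentiated rep1) = 59069 / 23.37 = 2527.5567
CPM(undifferentiated rep2) = 73317 / 21.67 = 3383.3410
CPM(differentiated rep1) = 74661 / 38.46 = 1941.2637
CPM(differentiated rep2) = 75407 / 38.35 = 1966.2842
mean CPM(undifferentiated) = 2955.4489; mean CPM(differentiated) = 1953.7739
Fold change = 1953.7739 / 2955.4489 = 0.66108
log2(0.66108) = -0.5971

-0.597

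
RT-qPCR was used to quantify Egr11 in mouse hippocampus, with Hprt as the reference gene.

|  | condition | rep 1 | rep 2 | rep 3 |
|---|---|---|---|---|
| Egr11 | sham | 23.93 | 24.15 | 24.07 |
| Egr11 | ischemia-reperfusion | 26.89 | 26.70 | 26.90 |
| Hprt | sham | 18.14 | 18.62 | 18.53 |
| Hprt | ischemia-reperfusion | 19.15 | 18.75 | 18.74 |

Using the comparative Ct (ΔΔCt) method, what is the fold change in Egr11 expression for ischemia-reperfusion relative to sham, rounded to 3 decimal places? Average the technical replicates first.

Mean Ct: Egr11 sham 24.050; Egr11 ischemia-reperfusion 26.830; Hprt sham 18.430; Hprt ischemia-reperfusion 18.880
ΔCt(sham) = 24.050 − 18.430 = 5.620
ΔCt(ischemia-reperfusion) = 26.830 − 18.880 = 7.950
ΔΔCt = 7.950 − 5.620 = 2.330
Fold change = 2^(−2.330) = 0.1989

0.199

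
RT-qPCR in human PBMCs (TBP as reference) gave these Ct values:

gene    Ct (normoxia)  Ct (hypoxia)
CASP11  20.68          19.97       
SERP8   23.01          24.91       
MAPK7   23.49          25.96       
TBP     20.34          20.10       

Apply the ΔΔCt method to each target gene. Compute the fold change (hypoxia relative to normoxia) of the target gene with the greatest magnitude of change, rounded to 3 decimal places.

0.153

CASP11: ΔΔCt = (19.97−20.10) − (20.68−20.34) = -0.13 − 0.34 = -0.47; fold change = 2^0.47 = 1.385
SERP8: ΔΔCt = (24.91−20.10) − (23.01−20.34) = 4.81 − 2.67 = 2.14; fold change = 2^-2.14 = 0.227
MAPK7: ΔΔCt = (25.96−20.10) − (23.49−20.34) = 5.86 − 3.15 = 2.71; fold change = 2^-2.71 = 0.153
MAPK7 has the largest |ΔΔCt| = 2.71.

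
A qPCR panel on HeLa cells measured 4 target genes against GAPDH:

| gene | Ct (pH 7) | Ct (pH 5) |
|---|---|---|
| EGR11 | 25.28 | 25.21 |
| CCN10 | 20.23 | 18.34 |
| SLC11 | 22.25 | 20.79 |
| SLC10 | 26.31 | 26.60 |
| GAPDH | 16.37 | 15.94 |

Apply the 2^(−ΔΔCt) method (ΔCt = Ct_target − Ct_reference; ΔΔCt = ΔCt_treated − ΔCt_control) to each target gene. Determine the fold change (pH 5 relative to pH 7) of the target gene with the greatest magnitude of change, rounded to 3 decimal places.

2.751

EGR11: ΔΔCt = (25.21−15.94) − (25.28−16.37) = 9.27 − 8.91 = 0.36; fold change = 2^-0.36 = 0.779
CCN10: ΔΔCt = (18.34−15.94) − (20.23−16.37) = 2.40 − 3.86 = -1.46; fold change = 2^1.46 = 2.751
SLC11: ΔΔCt = (20.79−15.94) − (22.25−16.37) = 4.85 − 5.88 = -1.03; fold change = 2^1.03 = 2.042
SLC10: ΔΔCt = (26.60−15.94) − (26.31−16.37) = 10.66 − 9.94 = 0.72; fold change = 2^-0.72 = 0.607
CCN10 has the largest |ΔΔCt| = 1.46.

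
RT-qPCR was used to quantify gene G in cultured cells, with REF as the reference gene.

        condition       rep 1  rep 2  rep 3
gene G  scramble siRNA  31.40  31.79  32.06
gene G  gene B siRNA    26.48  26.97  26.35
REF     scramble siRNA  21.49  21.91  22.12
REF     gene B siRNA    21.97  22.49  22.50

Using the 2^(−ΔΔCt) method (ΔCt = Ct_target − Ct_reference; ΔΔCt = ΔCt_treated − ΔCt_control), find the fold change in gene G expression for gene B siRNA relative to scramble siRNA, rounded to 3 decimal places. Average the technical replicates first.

Mean Ct: gene G scramble siRNA 31.750; gene G gene B siRNA 26.600; REF scramble siRNA 21.840; REF gene B siRNA 22.320
ΔCt(scramble siRNA) = 31.750 − 21.840 = 9.910
ΔCt(gene B siRNA) = 26.600 − 22.320 = 4.280
ΔΔCt = 4.280 − 9.910 = -5.630
Fold change = 2^(−(-5.630)) = 2^5.630 = 49.5221

49.522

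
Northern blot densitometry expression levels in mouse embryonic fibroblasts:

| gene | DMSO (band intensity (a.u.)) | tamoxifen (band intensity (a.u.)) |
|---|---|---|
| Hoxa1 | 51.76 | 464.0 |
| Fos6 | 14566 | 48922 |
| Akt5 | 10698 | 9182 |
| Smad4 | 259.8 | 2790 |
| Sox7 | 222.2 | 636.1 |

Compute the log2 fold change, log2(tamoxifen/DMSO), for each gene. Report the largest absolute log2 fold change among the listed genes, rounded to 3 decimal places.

3.425

log2(464.0/51.76) = 3.164  (Hoxa1)
log2(48922/14566) = 1.748  (Fos6)
log2(9182/10698) = -0.220  (Akt5)
log2(2790/259.8) = 3.425  (Smad4)
log2(636.1/222.2) = 1.517  (Sox7)
The largest magnitude belongs to Smad4.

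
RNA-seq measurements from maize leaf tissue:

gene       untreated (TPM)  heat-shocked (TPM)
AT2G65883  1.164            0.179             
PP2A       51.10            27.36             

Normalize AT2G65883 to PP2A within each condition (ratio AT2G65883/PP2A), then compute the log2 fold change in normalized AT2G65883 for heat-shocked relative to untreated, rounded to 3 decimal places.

AT2G65883/PP2A (untreated) = 1.164 / 51.10 = 0.022779
AT2G65883/PP2A (heat-shocked) = 0.179 / 27.36 = 0.0065424
Fold change = 0.0065424 / 0.022779 = 0.2872
log2(0.2872) = -1.7998

-1.800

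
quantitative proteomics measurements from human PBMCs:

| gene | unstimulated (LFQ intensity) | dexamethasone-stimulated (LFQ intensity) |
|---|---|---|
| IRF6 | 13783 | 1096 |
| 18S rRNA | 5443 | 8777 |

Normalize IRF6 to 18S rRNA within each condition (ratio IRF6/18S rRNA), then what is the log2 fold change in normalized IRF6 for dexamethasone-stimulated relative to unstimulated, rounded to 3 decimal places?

-4.342

IRF6/18S rRNA (unstimulated) = 13783 / 5443 = 2.5322
IRF6/18S rRNA (dexamethasone-stimulated) = 1096 / 8777 = 0.12487
Fold change = 0.12487 / 2.5322 = 0.0493
log2(0.0493) = -4.3419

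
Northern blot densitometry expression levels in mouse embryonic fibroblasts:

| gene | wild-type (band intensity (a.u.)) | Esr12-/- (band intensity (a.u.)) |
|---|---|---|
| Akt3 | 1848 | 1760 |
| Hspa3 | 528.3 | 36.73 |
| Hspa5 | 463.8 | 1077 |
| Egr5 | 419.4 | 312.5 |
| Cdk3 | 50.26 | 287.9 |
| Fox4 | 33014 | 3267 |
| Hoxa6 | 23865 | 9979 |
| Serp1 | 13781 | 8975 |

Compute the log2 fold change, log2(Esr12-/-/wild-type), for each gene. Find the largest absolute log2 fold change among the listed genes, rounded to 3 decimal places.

3.846

log2(1760/1848) = -0.070  (Akt3)
log2(36.73/528.3) = -3.846  (Hspa3)
log2(1077/463.8) = 1.215  (Hspa5)
log2(312.5/419.4) = -0.424  (Egr5)
log2(287.9/50.26) = 2.518  (Cdk3)
log2(3267/33014) = -3.337  (Fox4)
log2(9979/23865) = -1.258  (Hoxa6)
log2(8975/13781) = -0.619  (Serp1)
The largest magnitude belongs to Hspa3.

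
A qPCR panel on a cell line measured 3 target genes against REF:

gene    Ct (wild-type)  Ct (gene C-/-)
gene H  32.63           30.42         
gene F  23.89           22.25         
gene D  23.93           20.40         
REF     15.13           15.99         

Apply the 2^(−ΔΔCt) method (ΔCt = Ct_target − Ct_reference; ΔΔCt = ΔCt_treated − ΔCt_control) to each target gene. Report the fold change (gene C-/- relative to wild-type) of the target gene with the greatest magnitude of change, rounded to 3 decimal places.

gene H: ΔΔCt = (30.42−15.99) − (32.63−15.13) = 14.43 − 17.50 = -3.07; fold change = 2^3.07 = 8.398
gene F: ΔΔCt = (22.25−15.99) − (23.89−15.13) = 6.26 − 8.76 = -2.50; fold change = 2^2.50 = 5.657
gene D: ΔΔCt = (20.40−15.99) − (23.93−15.13) = 4.41 − 8.80 = -4.39; fold change = 2^4.39 = 20.966
gene D has the largest |ΔΔCt| = 4.39.

20.966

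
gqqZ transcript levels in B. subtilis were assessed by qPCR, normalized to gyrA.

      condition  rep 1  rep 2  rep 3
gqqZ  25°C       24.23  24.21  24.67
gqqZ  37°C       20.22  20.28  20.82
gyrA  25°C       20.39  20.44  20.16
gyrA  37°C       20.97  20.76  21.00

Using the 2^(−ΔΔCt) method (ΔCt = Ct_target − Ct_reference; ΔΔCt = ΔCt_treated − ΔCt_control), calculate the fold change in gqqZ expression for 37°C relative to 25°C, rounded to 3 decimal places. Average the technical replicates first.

Mean Ct: gqqZ 25°C 24.370; gqqZ 37°C 20.440; gyrA 25°C 20.330; gyrA 37°C 20.910
ΔCt(25°C) = 24.370 − 20.330 = 4.040
ΔCt(37°C) = 20.440 − 20.910 = -0.470
ΔΔCt = -0.470 − 4.040 = -4.510
Fold change = 2^(−(-4.510)) = 2^4.510 = 22.7848

22.785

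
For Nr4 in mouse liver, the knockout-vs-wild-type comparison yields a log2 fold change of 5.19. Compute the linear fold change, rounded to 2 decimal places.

36.50

Fold change = 2^(5.19) = 36.504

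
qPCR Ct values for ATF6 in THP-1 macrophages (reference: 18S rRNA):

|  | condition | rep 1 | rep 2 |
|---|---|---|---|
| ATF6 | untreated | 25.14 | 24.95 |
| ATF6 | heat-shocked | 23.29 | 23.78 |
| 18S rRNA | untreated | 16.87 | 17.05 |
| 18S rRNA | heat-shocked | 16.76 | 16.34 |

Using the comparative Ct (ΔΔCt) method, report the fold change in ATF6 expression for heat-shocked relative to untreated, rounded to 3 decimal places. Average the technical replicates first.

2.144

Mean Ct: ATF6 untreated 25.045; ATF6 heat-shocked 23.535; 18S rRNA untreated 16.960; 18S rRNA heat-shocked 16.550
ΔCt(untreated) = 25.045 − 16.960 = 8.085
ΔCt(heat-shocked) = 23.535 − 16.550 = 6.985
ΔΔCt = 6.985 − 8.085 = -1.100
Fold change = 2^(−(-1.100)) = 2^1.100 = 2.1435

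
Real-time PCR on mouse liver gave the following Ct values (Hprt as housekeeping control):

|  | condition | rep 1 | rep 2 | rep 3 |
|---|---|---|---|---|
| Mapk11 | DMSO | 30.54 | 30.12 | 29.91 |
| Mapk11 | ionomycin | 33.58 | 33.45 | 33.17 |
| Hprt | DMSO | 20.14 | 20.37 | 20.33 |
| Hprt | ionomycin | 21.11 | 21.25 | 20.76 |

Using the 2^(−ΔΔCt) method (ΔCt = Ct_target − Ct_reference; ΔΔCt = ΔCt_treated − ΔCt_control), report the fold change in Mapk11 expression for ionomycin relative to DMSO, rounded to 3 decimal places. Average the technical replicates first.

Mean Ct: Mapk11 DMSO 30.190; Mapk11 ionomycin 33.400; Hprt DMSO 20.280; Hprt ionomycin 21.040
ΔCt(DMSO) = 30.190 − 20.280 = 9.910
ΔCt(ionomycin) = 33.400 − 21.040 = 12.360
ΔΔCt = 12.360 − 9.910 = 2.450
Fold change = 2^(−2.450) = 0.1830

0.183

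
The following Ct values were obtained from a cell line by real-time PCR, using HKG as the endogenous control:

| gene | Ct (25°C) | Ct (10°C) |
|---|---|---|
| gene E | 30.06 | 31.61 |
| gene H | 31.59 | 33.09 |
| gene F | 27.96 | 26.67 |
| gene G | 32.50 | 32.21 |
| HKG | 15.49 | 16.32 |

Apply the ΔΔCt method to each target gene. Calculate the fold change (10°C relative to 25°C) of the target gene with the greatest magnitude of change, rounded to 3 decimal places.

4.347

gene E: ΔΔCt = (31.61−16.32) − (30.06−15.49) = 15.29 − 14.57 = 0.72; fold change = 2^-0.72 = 0.607
gene H: ΔΔCt = (33.09−16.32) − (31.59−15.49) = 16.77 − 16.10 = 0.67; fold change = 2^-0.67 = 0.629
gene F: ΔΔCt = (26.67−16.32) − (27.96−15.49) = 10.35 − 12.47 = -2.12; fold change = 2^2.12 = 4.347
gene G: ΔΔCt = (32.21−16.32) − (32.50−15.49) = 15.89 − 17.01 = -1.12; fold change = 2^1.12 = 2.173
gene F has the largest |ΔΔCt| = 2.12.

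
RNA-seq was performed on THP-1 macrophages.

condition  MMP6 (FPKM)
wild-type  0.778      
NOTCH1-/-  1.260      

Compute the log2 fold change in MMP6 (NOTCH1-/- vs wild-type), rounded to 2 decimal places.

Fold change = 1.260 / 0.778 = 1.6195
log2(1.6195) = 0.696

0.70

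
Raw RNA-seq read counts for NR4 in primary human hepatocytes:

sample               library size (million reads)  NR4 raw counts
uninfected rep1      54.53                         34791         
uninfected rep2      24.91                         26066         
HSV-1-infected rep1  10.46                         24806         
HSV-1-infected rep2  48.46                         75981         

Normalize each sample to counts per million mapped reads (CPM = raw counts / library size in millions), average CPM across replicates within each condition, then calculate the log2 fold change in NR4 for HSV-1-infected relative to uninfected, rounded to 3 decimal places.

CPM(uninfected rep1) = 34791 / 54.53 = 638.0158
CPM(uninfected rep2) = 26066 / 24.91 = 1046.4071
CPM(HSV-1-infected rep1) = 24806 / 10.46 = 2371.5105
CPM(HSV-1-infected rep2) = 75981 / 48.46 = 1567.9117
mean CPM(uninfected) = 842.2114; mean CPM(HSV-1-infected) = 1969.7111
Fold change = 1969.7111 / 842.2114 = 2.33874
log2(2.33874) = 1.2257

1.226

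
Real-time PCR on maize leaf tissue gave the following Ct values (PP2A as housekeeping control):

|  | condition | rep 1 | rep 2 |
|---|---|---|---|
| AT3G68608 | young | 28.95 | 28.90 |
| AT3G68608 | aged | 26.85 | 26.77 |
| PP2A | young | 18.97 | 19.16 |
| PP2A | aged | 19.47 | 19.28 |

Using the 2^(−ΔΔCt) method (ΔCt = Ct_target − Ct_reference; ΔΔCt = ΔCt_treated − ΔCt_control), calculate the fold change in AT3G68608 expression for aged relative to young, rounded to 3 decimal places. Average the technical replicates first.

Mean Ct: AT3G68608 young 28.925; AT3G68608 aged 26.810; PP2A young 19.065; PP2A aged 19.375
ΔCt(young) = 28.925 − 19.065 = 9.860
ΔCt(aged) = 26.810 − 19.375 = 7.435
ΔΔCt = 7.435 − 9.860 = -2.425
Fold change = 2^(−(-2.425)) = 2^2.425 = 5.3703

5.370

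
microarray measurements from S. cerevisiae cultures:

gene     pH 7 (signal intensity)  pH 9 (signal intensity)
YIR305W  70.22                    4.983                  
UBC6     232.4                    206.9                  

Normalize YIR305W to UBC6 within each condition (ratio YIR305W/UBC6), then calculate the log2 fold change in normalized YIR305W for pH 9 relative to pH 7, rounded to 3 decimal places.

YIR305W/UBC6 (pH 7) = 70.22 / 232.4 = 0.30215
YIR305W/UBC6 (pH 9) = 4.983 / 206.9 = 0.024084
Fold change = 0.024084 / 0.30215 = 0.0797
log2(0.0797) = -3.6491

-3.649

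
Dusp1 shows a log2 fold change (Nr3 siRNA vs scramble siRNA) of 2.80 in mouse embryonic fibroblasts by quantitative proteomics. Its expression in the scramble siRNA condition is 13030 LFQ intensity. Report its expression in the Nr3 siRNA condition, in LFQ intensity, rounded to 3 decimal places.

Fold change = 2^(2.80) = 6.9644
Nr3 siRNA expression = 13030 × 6.9644 = 90746.191

90746.191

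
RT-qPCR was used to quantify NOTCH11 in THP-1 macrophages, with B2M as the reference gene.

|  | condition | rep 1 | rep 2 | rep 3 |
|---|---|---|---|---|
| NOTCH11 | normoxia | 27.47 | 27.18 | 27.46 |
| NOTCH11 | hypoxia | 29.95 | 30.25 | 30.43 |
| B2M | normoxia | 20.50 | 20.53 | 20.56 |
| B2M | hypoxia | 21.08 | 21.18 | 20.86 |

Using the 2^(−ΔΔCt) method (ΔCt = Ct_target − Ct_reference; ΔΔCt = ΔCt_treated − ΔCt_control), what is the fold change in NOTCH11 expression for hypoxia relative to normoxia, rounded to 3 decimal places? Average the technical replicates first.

0.199

Mean Ct: NOTCH11 normoxia 27.370; NOTCH11 hypoxia 30.210; B2M normoxia 20.530; B2M hypoxia 21.040
ΔCt(normoxia) = 27.370 − 20.530 = 6.840
ΔCt(hypoxia) = 30.210 − 21.040 = 9.170
ΔΔCt = 9.170 − 6.840 = 2.330
Fold change = 2^(−2.330) = 0.1989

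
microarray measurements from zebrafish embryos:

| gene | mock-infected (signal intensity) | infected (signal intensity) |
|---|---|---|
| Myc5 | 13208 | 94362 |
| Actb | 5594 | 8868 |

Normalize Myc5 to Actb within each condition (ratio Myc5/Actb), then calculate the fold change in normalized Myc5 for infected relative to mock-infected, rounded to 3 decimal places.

Myc5/Actb (mock-infected) = 13208 / 5594 = 2.3611
Myc5/Actb (infected) = 94362 / 8868 = 10.641
Fold change = 10.641 / 2.3611 = 4.5067

4.507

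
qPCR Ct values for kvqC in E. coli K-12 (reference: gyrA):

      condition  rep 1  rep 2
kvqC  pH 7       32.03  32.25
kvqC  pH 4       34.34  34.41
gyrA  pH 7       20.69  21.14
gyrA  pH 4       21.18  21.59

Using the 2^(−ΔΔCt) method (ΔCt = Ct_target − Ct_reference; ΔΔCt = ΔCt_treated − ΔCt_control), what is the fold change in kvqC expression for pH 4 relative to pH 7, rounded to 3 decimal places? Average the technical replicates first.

Mean Ct: kvqC pH 7 32.140; kvqC pH 4 34.375; gyrA pH 7 20.915; gyrA pH 4 21.385
ΔCt(pH 7) = 32.140 − 20.915 = 11.225
ΔCt(pH 4) = 34.375 − 21.385 = 12.990
ΔΔCt = 12.990 − 11.225 = 1.765
Fold change = 2^(−1.765) = 0.2942

0.294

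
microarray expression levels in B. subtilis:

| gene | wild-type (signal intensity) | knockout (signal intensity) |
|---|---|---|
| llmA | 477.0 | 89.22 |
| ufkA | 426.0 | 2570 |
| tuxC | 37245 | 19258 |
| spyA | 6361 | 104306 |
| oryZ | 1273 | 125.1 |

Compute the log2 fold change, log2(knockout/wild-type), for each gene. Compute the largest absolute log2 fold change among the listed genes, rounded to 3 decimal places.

log2(89.22/477.0) = -2.419  (llmA)
log2(2570/426.0) = 2.593  (ufkA)
log2(19258/37245) = -0.952  (tuxC)
log2(104306/6361) = 4.035  (spyA)
log2(125.1/1273) = -3.347  (oryZ)
The largest magnitude belongs to spyA.

4.035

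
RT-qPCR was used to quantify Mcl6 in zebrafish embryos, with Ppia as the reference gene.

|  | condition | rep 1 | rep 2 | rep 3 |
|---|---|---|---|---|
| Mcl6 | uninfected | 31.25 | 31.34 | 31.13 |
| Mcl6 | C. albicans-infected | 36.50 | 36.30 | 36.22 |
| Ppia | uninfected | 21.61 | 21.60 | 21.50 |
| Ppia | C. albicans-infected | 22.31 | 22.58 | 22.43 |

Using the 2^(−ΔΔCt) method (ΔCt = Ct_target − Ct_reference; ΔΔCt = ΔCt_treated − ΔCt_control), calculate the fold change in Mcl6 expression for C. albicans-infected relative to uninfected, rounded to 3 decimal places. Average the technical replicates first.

0.053

Mean Ct: Mcl6 uninfected 31.240; Mcl6 C. albicans-infected 36.340; Ppia uninfected 21.570; Ppia C. albicans-infected 22.440
ΔCt(uninfected) = 31.240 − 21.570 = 9.670
ΔCt(C. albicans-infected) = 36.340 − 22.440 = 13.900
ΔΔCt = 13.900 − 9.670 = 4.230
Fold change = 2^(−4.230) = 0.0533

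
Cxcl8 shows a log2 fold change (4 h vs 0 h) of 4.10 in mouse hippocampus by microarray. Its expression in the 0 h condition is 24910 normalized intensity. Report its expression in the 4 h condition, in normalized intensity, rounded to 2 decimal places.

427166.03

Fold change = 2^(4.10) = 17.1484
4 h expression = 24910 × 17.1484 = 427166.03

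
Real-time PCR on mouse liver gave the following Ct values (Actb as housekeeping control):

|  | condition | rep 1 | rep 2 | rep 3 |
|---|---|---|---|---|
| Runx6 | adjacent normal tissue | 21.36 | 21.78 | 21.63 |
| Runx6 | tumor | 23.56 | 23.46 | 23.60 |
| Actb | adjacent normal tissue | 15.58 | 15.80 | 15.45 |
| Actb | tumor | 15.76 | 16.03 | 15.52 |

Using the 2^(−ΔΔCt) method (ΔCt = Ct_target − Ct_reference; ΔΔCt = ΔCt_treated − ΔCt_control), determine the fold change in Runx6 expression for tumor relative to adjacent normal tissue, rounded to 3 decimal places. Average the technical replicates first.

0.289

Mean Ct: Runx6 adjacent normal tissue 21.590; Runx6 tumor 23.540; Actb adjacent normal tissue 15.610; Actb tumor 15.770
ΔCt(adjacent normal tissue) = 21.590 − 15.610 = 5.980
ΔCt(tumor) = 23.540 − 15.770 = 7.770
ΔΔCt = 7.770 − 5.980 = 1.790
Fold change = 2^(−1.790) = 0.2892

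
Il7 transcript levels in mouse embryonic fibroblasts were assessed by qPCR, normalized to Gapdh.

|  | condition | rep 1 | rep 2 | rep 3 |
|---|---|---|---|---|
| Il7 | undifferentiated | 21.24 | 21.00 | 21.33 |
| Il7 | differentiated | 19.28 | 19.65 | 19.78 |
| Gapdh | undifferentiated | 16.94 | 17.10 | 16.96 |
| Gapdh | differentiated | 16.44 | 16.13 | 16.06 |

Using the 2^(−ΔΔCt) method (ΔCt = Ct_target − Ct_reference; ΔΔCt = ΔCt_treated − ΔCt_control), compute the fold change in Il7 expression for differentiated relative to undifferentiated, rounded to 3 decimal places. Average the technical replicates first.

Mean Ct: Il7 undifferentiated 21.190; Il7 differentiated 19.570; Gapdh undifferentiated 17.000; Gapdh differentiated 16.210
ΔCt(undifferentiated) = 21.190 − 17.000 = 4.190
ΔCt(differentiated) = 19.570 − 16.210 = 3.360
ΔΔCt = 3.360 − 4.190 = -0.830
Fold change = 2^(−(-0.830)) = 2^0.830 = 1.7777

1.778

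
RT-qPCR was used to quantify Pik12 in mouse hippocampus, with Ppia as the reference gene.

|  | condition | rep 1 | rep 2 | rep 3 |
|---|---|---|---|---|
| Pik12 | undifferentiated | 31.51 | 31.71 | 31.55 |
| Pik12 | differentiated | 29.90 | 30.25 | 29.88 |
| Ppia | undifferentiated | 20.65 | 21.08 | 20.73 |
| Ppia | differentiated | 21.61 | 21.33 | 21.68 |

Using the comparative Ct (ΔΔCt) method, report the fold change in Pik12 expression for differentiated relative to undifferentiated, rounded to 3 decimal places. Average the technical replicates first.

Mean Ct: Pik12 undifferentiated 31.590; Pik12 differentiated 30.010; Ppia undifferentiated 20.820; Ppia differentiated 21.540
ΔCt(undifferentiated) = 31.590 − 20.820 = 10.770
ΔCt(differentiated) = 30.010 − 21.540 = 8.470
ΔΔCt = 8.470 − 10.770 = -2.300
Fold change = 2^(−(-2.300)) = 2^2.300 = 4.9246

4.925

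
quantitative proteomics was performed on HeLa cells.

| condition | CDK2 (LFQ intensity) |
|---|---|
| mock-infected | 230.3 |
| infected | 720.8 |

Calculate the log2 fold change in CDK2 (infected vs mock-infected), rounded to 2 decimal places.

1.65

Fold change = 720.8 / 230.3 = 3.1298
log2(3.1298) = 1.646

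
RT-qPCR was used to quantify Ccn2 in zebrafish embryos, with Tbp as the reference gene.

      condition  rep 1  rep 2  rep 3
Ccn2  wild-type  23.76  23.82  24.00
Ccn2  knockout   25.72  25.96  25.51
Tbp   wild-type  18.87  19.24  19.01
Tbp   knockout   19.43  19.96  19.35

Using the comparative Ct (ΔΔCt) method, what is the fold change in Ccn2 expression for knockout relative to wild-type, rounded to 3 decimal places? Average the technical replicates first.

Mean Ct: Ccn2 wild-type 23.860; Ccn2 knockout 25.730; Tbp wild-type 19.040; Tbp knockout 19.580
ΔCt(wild-type) = 23.860 − 19.040 = 4.820
ΔCt(knockout) = 25.730 − 19.580 = 6.150
ΔΔCt = 6.150 − 4.820 = 1.330
Fold change = 2^(−1.330) = 0.3978

0.398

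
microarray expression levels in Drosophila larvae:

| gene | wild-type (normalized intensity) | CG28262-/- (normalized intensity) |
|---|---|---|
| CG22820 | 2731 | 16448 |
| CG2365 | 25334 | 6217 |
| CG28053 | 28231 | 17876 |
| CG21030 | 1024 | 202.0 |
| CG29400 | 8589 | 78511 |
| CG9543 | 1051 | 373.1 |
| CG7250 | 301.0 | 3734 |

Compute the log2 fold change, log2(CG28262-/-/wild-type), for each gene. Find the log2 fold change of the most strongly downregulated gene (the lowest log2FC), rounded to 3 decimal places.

log2(16448/2731) = 2.590  (CG22820)
log2(6217/25334) = -2.027  (CG2365)
log2(17876/28231) = -0.659  (CG28053)
log2(202.0/1024) = -2.342  (CG21030)
log2(78511/8589) = 3.192  (CG29400)
log2(373.1/1051) = -1.494  (CG9543)
log2(3734/301.0) = 3.633  (CG7250)
CG21030 is most strongly downregulated.

-2.342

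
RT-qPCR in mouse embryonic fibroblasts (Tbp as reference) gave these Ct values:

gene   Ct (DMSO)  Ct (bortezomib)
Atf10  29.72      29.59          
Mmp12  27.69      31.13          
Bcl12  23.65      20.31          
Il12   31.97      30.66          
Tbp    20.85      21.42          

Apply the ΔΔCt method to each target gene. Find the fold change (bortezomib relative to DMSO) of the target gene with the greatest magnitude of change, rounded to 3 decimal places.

15.032

Atf10: ΔΔCt = (29.59−21.42) − (29.72−20.85) = 8.17 − 8.87 = -0.70; fold change = 2^0.70 = 1.625
Mmp12: ΔΔCt = (31.13−21.42) − (27.69−20.85) = 9.71 − 6.84 = 2.87; fold change = 2^-2.87 = 0.137
Bcl12: ΔΔCt = (20.31−21.42) − (23.65−20.85) = -1.11 − 2.80 = -3.91; fold change = 2^3.91 = 15.032
Il12: ΔΔCt = (30.66−21.42) − (31.97−20.85) = 9.24 − 11.12 = -1.88; fold change = 2^1.88 = 3.681
Bcl12 has the largest |ΔΔCt| = 3.91.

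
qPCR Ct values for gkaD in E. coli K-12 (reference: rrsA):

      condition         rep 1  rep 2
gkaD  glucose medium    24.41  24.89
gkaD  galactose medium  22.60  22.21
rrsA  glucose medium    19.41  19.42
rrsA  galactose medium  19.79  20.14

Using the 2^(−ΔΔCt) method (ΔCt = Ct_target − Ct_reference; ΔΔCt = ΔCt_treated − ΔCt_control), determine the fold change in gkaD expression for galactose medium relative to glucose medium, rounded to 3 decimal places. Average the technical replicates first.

6.940

Mean Ct: gkaD glucose medium 24.650; gkaD galactose medium 22.405; rrsA glucose medium 19.415; rrsA galactose medium 19.965
ΔCt(glucose medium) = 24.650 − 19.415 = 5.235
ΔCt(galactose medium) = 22.405 − 19.965 = 2.440
ΔΔCt = 2.440 − 5.235 = -2.795
Fold change = 2^(−(-2.795)) = 2^2.795 = 6.9403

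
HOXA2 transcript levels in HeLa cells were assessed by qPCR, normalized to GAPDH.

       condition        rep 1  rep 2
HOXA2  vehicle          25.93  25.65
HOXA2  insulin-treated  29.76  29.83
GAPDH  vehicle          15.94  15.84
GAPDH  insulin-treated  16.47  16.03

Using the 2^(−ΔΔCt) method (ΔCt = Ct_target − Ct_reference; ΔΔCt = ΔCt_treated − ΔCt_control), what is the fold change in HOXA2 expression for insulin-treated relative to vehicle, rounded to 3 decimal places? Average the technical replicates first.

0.080

Mean Ct: HOXA2 vehicle 25.790; HOXA2 insulin-treated 29.795; GAPDH vehicle 15.890; GAPDH insulin-treated 16.250
ΔCt(vehicle) = 25.790 − 15.890 = 9.900
ΔCt(insulin-treated) = 29.795 − 16.250 = 13.545
ΔΔCt = 13.545 − 9.900 = 3.645
Fold change = 2^(−3.645) = 0.0799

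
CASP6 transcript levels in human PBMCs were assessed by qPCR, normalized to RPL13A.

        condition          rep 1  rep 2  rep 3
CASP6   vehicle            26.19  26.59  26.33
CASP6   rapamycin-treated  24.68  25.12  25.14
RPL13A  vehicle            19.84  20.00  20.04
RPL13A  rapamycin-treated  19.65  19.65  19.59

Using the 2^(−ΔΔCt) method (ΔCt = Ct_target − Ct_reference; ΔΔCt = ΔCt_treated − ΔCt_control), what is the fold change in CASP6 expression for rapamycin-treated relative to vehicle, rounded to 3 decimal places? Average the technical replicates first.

2.085

Mean Ct: CASP6 vehicle 26.370; CASP6 rapamycin-treated 24.980; RPL13A vehicle 19.960; RPL13A rapamycin-treated 19.630
ΔCt(vehicle) = 26.370 − 19.960 = 6.410
ΔCt(rapamycin-treated) = 24.980 − 19.630 = 5.350
ΔΔCt = 5.350 − 6.410 = -1.060
Fold change = 2^(−(-1.060)) = 2^1.060 = 2.0849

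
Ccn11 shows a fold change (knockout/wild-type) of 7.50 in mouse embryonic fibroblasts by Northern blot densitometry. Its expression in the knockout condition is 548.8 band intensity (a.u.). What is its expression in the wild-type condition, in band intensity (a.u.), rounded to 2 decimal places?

wild-type expression = 548.8 / 7.50 = 73.17

73.17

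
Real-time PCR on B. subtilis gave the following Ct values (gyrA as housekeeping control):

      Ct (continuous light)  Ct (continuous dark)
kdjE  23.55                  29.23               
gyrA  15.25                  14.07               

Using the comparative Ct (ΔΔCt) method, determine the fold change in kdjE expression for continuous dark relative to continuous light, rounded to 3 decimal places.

ΔCt(continuous light) = 23.550 − 15.250 = 8.300
ΔCt(continuous dark) = 29.230 − 14.070 = 15.160
ΔΔCt = 15.160 − 8.300 = 6.860
Fold change = 2^(−6.860) = 0.0086

0.009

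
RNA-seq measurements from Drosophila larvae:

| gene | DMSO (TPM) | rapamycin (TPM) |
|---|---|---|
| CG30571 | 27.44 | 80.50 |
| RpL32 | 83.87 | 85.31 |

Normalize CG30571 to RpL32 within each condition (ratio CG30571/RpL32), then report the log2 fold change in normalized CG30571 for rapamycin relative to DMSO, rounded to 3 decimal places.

1.528

CG30571/RpL32 (DMSO) = 27.44 / 83.87 = 0.32717
CG30571/RpL32 (rapamycin) = 80.50 / 85.31 = 0.94362
Fold change = 0.94362 / 0.32717 = 2.8842
log2(2.8842) = 1.5281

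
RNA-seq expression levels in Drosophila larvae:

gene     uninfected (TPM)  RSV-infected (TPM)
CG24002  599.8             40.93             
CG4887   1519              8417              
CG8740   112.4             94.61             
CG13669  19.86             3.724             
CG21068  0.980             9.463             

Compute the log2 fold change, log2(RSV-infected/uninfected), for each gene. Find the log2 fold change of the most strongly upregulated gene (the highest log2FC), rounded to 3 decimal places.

3.271

log2(40.93/599.8) = -3.873  (CG24002)
log2(8417/1519) = 2.470  (CG4887)
log2(94.61/112.4) = -0.249  (CG8740)
log2(3.724/19.86) = -2.415  (CG13669)
log2(9.463/0.980) = 3.271  (CG21068)
CG21068 is most strongly upregulated.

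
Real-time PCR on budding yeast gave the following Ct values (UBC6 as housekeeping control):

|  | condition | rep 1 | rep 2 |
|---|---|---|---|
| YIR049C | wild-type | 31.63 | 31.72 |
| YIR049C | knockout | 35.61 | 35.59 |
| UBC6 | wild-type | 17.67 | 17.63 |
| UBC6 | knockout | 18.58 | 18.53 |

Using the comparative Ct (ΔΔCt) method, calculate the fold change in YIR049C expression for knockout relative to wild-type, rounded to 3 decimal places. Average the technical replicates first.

0.123

Mean Ct: YIR049C wild-type 31.675; YIR049C knockout 35.600; UBC6 wild-type 17.650; UBC6 knockout 18.555
ΔCt(wild-type) = 31.675 − 17.650 = 14.025
ΔCt(knockout) = 35.600 − 18.555 = 17.045
ΔΔCt = 17.045 − 14.025 = 3.020
Fold change = 2^(−3.020) = 0.1233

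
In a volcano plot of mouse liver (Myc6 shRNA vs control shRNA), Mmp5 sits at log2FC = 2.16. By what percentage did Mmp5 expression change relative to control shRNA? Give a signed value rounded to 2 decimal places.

Fold change = 2^(2.16) = 4.4691
Percent change = (FC − 1) × 100% = (4.4691 − 1) × 100 = 346.91%

346.91%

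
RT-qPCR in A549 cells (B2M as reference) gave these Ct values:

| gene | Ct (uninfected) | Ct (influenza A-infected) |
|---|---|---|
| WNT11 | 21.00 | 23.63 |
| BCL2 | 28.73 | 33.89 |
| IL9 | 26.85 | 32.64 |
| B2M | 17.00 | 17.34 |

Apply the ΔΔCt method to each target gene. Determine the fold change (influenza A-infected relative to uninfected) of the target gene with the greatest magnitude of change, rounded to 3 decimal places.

0.023

WNT11: ΔΔCt = (23.63−17.34) − (21.00−17.00) = 6.29 − 4.00 = 2.29; fold change = 2^-2.29 = 0.204
BCL2: ΔΔCt = (33.89−17.34) − (28.73−17.00) = 16.55 − 11.73 = 4.82; fold change = 2^-4.82 = 0.035
IL9: ΔΔCt = (32.64−17.34) − (26.85−17.00) = 15.30 − 9.85 = 5.45; fold change = 2^-5.45 = 0.023
IL9 has the largest |ΔΔCt| = 5.45.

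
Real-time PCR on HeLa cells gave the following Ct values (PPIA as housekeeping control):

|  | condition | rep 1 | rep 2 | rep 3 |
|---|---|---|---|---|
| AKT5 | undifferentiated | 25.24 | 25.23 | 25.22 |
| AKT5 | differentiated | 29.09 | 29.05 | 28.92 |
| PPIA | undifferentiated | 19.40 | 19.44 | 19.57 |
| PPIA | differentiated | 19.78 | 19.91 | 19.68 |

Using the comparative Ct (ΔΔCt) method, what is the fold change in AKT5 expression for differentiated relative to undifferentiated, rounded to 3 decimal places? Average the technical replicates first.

0.090

Mean Ct: AKT5 undifferentiated 25.230; AKT5 differentiated 29.020; PPIA undifferentiated 19.470; PPIA differentiated 19.790
ΔCt(undifferentiated) = 25.230 − 19.470 = 5.760
ΔCt(differentiated) = 29.020 − 19.790 = 9.230
ΔΔCt = 9.230 − 5.760 = 3.470
Fold change = 2^(−3.470) = 0.0902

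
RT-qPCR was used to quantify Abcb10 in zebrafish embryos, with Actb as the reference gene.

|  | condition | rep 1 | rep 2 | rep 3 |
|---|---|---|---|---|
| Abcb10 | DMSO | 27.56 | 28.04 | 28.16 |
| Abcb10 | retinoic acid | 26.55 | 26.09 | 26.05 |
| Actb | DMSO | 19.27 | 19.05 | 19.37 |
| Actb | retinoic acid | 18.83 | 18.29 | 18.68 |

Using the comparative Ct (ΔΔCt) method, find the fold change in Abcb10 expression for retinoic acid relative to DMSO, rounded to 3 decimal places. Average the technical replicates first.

2.085

Mean Ct: Abcb10 DMSO 27.920; Abcb10 retinoic acid 26.230; Actb DMSO 19.230; Actb retinoic acid 18.600
ΔCt(DMSO) = 27.920 − 19.230 = 8.690
ΔCt(retinoic acid) = 26.230 − 18.600 = 7.630
ΔΔCt = 7.630 − 8.690 = -1.060
Fold change = 2^(−(-1.060)) = 2^1.060 = 2.0849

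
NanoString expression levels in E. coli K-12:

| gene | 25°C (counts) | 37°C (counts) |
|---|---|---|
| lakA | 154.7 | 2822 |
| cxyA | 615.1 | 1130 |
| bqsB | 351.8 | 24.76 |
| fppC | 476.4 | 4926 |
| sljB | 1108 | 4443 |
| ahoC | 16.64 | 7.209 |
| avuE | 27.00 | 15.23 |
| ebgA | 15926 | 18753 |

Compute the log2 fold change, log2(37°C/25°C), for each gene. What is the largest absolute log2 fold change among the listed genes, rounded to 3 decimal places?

4.189

log2(2822/154.7) = 4.189  (lakA)
log2(1130/615.1) = 0.877  (cxyA)
log2(24.76/351.8) = -3.829  (bqsB)
log2(4926/476.4) = 3.370  (fppC)
log2(4443/1108) = 2.004  (sljB)
log2(7.209/16.64) = -1.207  (ahoC)
log2(15.23/27.00) = -0.826  (avuE)
log2(18753/15926) = 0.236  (ebgA)
The largest magnitude belongs to lakA.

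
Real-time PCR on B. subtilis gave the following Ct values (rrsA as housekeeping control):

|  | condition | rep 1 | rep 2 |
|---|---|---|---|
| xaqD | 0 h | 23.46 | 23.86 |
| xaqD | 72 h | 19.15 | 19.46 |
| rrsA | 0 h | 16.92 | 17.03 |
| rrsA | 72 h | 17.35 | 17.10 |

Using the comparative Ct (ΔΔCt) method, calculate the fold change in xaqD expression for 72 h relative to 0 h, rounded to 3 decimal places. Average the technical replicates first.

Mean Ct: xaqD 0 h 23.660; xaqD 72 h 19.305; rrsA 0 h 16.975; rrsA 72 h 17.225
ΔCt(0 h) = 23.660 − 16.975 = 6.685
ΔCt(72 h) = 19.305 − 17.225 = 2.080
ΔΔCt = 2.080 − 6.685 = -4.605
Fold change = 2^(−(-4.605)) = 2^4.605 = 24.3357

24.336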